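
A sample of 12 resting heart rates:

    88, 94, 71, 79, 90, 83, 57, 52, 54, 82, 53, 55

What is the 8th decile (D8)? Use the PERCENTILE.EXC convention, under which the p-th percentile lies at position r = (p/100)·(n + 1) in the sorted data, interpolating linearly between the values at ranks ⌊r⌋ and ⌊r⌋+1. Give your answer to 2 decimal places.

Sorted: 52, 53, 54, 55, 57, 71, 79, 82, 83, 88, 90, 94.
n = 12.
r = (80/100)·(12 + 1) = 10.4.
Rank 10 is 88 and rank 11 is 90.
Interpolate: 88 + 0.4·(90 − 88) = 88 + 0.4·2 = 88.8.

88.80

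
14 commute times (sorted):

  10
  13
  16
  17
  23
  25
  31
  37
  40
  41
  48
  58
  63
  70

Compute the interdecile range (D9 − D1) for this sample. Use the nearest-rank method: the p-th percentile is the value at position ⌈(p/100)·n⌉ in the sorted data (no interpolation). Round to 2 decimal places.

50.00

n = 14.
P10: rank ⌈10/100·14⌉ = 2 → 13.
P90: rank ⌈90/100·14⌉ = 13 → 63.
Difference: 63 − 13 = 50.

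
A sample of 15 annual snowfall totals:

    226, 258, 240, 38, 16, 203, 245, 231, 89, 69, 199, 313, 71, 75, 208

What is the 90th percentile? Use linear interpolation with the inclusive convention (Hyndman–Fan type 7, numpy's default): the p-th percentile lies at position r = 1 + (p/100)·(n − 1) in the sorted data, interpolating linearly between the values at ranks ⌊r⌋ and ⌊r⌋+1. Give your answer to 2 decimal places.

Sorted: 16, 38, 69, 71, 75, 89, 199, 203, 208, 226, 231, 240, 245, 258, 313.
n = 15.
r = 1 + (90/100)·(15 − 1) = 1 + 12.6 = 13.6.
Rank 13 is 245 and rank 14 is 258.
Interpolate: 245 + 0.6·(258 − 245) = 245 + 0.6·13 = 252.8.

252.80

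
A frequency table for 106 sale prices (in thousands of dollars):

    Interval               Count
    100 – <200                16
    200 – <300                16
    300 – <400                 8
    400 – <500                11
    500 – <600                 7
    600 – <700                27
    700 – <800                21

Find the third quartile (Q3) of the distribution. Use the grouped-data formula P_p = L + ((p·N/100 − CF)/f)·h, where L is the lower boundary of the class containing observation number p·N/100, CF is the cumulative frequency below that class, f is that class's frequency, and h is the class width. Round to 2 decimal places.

N = 106; target position k = 75/100 · 106 = 79.5.
Cumulative frequencies: 16, 32, 40, 51, 58, 85, 106.
Observation 79.5 falls in the class 600 – <700.
L = 600, CF = 58, f = 27, h = 100.
P75 = 600 + ((79.5 − 58)/27)·100 = 600 + 79.6296 = 679.63.

679.63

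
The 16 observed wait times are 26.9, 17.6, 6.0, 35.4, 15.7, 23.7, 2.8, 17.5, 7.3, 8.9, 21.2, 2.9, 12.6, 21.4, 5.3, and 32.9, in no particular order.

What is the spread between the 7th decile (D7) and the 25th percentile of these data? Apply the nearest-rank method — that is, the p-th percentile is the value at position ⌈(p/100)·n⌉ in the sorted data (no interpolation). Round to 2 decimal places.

Sorted: 2.8, 2.9, 5.3, 6.0, 7.3, 8.9, 12.6, 15.7, 17.5, 17.6, 21.2, 21.4, 23.7, 26.9, 32.9, 35.4.
n = 16.
P25: rank ⌈25/100·16⌉ = 4 → 6.
P70: rank ⌈70/100·16⌉ = 12 → 21.4.
Difference: 21.4 − 6 = 15.4.

15.40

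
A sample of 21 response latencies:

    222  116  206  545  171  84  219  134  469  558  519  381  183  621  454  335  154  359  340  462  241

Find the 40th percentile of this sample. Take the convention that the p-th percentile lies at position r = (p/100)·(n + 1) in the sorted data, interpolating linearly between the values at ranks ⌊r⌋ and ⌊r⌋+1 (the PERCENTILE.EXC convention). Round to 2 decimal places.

221.40

Sorted: 84, 116, 134, 154, 171, 183, 206, 219, 222, 241, 335, 340, 359, 381, 454, 462, 469, 519, 545, 558, 621.
n = 21.
r = (40/100)·(21 + 1) = 8.8.
Rank 8 is 219 and rank 9 is 222.
Interpolate: 219 + 0.8·(222 − 219) = 219 + 0.8·3 = 221.4.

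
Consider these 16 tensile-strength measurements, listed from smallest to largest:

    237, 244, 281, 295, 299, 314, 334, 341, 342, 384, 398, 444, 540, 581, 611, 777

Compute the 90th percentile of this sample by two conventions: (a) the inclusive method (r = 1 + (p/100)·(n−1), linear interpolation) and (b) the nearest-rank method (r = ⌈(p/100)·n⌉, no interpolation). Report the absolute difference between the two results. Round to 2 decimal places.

15.00

n = 16.
(a) r = 14.5; between ranks 14 (581) and 15 (611): 596.
(b) the nearest-rank method: rank 15 → 611.
|596 − 611| = 15.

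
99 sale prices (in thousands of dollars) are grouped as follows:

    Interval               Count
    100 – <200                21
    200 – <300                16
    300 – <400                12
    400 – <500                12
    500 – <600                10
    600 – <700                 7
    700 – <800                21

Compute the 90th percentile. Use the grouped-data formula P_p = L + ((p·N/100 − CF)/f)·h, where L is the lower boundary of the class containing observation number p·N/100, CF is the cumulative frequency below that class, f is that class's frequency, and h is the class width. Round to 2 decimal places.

752.86

N = 99; target position k = 90/100 · 99 = 89.1.
Cumulative frequencies: 21, 37, 49, 61, 71, 78, 99.
Observation 89.1 falls in the class 700 – <800.
L = 700, CF = 78, f = 21, h = 100.
P90 = 700 + ((89.1 − 78)/21)·100 = 700 + 52.8571 = 752.857.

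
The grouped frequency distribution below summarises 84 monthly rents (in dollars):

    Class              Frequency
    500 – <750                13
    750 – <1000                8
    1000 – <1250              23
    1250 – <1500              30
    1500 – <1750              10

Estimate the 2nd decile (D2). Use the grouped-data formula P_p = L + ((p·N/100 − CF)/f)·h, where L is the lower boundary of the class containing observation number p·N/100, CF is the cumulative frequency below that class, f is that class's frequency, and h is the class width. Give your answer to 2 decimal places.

N = 84; target position k = 20/100 · 84 = 16.8.
Cumulative frequencies: 13, 21, 44, 74, 84.
Observation 16.8 falls in the class 750 – <1000.
L = 750, CF = 13, f = 8, h = 250.
P20 = 750 + ((16.8 − 13)/8)·250 = 750 + 118.75 = 868.75.

868.75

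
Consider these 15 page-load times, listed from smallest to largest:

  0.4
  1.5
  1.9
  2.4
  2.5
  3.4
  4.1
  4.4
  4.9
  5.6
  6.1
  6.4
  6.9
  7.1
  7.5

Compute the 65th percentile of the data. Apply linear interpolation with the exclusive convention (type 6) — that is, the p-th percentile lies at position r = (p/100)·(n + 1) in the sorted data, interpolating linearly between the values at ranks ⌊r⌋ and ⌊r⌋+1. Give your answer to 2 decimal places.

5.80

n = 15.
r = (65/100)·(15 + 1) = 10.4.
Rank 10 is 5.6 and rank 11 is 6.1.
Interpolate: 5.6 + 0.4·(6.1 − 5.6) = 5.6 + 0.4·0.5 = 5.8.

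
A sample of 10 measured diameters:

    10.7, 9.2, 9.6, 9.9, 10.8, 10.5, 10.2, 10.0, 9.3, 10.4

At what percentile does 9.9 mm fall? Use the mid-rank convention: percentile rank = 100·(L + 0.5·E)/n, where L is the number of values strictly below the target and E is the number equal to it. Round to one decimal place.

Sorted: 9.2, 9.3, 9.6, 9.9, 10.0, 10.2, 10.4, 10.5, 10.7, 10.8.
Count below 9.9: L = 3; count equal: E = 1; n = 10.
Percentile rank = 100·(3 + 0.5·1)/10 = 100·3.5/10 = 35.

35.0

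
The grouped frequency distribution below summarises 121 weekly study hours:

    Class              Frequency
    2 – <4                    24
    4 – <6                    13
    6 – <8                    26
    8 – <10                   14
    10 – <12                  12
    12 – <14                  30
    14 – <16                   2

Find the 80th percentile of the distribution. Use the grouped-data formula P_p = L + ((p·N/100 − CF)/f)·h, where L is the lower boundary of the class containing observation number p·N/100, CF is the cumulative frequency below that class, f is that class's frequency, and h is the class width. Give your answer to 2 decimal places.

N = 121; target position k = 80/100 · 121 = 96.8.
Cumulative frequencies: 24, 37, 63, 77, 89, 119, 121.
Observation 96.8 falls in the class 12 – <14.
L = 12, CF = 89, f = 30, h = 2.
P80 = 12 + ((96.8 − 89)/30)·2 = 12 + 0.52 = 12.52.

12.52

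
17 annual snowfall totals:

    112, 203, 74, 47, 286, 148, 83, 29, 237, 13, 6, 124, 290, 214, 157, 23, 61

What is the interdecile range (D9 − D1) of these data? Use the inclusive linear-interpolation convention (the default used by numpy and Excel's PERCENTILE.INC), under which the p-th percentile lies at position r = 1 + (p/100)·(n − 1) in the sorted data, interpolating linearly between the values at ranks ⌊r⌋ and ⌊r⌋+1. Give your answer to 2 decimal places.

237.60

Sorted: 6, 13, 23, 29, 47, 61, 74, 83, 112, 124, 148, 157, 203, 214, 237, 286, 290.
n = 17.
P10: r = 2.6; ranks 2–3 are 13, 23; interpolating gives 19.
P90: r = 15.4; ranks 15–16 are 237, 286; interpolating gives 256.6.
Difference: 256.6 − 19 = 237.6.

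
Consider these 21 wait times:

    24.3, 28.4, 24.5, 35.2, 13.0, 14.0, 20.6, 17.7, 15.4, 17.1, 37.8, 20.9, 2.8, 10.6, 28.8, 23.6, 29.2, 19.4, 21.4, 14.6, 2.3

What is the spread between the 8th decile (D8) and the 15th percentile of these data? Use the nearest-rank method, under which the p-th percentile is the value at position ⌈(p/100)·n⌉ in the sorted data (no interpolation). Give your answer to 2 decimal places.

Sorted: 2.3, 2.8, 10.6, 13.0, 14.0, 14.6, 15.4, 17.1, 17.7, 19.4, 20.6, 20.9, 21.4, 23.6, 24.3, 24.5, 28.4, 28.8, 29.2, 35.2, 37.8.
n = 21.
P15: rank ⌈15/100·21⌉ = 4 → 13.
P80: rank ⌈80/100·21⌉ = 17 → 28.4.
Difference: 28.4 − 13 = 15.4.

15.40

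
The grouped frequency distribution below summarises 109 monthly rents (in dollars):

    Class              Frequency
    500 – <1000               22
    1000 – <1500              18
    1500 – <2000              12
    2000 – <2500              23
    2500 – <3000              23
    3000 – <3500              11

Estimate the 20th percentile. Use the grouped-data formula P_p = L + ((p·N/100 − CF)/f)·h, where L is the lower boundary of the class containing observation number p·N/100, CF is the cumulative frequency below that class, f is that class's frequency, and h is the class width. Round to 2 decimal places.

995.45

N = 109; target position k = 20/100 · 109 = 21.8.
Cumulative frequencies: 22, 40, 52, 75, 98, 109.
Observation 21.8 falls in the class 500 – <1000.
L = 500, CF = 0, f = 22, h = 500.
P20 = 500 + ((21.8 − 0)/22)·500 = 500 + 495.455 = 995.455.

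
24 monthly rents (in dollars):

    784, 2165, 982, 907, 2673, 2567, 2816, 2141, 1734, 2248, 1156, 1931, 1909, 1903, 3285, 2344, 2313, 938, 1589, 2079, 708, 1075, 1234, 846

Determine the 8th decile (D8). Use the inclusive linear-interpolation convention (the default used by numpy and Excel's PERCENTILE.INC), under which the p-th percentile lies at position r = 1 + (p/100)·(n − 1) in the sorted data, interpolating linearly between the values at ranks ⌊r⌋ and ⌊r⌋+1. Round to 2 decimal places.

Sorted: 708, 784, 846, 907, 938, 982, 1075, 1156, 1234, 1589, 1734, 1903, 1909, 1931, 2079, 2141, 2165, 2248, 2313, 2344, 2567, 2673, 2816, 3285.
n = 24.
r = 1 + (80/100)·(24 − 1) = 1 + 18.4 = 19.4.
Rank 19 is 2313 and rank 20 is 2344.
Interpolate: 2313 + 0.4·(2344 − 2313) = 2313 + 0.4·31 = 2325.4.

2325.40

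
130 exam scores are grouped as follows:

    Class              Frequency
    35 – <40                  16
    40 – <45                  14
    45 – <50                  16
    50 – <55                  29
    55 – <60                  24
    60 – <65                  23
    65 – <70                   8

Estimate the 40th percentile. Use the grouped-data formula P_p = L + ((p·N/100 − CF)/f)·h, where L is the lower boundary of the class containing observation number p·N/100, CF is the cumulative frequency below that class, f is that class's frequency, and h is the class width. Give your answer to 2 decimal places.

N = 130; target position k = 40/100 · 130 = 52.
Cumulative frequencies: 16, 30, 46, 75, 99, 122, 130.
Observation 52 falls in the class 50 – <55.
L = 50, CF = 46, f = 29, h = 5.
P40 = 50 + ((52 − 46)/29)·5 = 50 + 1.03448 = 51.0345.

51.03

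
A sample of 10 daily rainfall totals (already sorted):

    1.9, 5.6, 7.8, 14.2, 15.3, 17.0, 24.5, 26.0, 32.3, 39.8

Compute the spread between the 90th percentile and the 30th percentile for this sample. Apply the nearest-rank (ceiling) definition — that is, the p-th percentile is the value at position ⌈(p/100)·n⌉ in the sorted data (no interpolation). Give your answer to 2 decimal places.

n = 10.
P30: rank ⌈30/100·10⌉ = 3 → 7.8.
P90: rank ⌈90/100·10⌉ = 9 → 32.3.
Difference: 32.3 − 7.8 = 24.5.

24.50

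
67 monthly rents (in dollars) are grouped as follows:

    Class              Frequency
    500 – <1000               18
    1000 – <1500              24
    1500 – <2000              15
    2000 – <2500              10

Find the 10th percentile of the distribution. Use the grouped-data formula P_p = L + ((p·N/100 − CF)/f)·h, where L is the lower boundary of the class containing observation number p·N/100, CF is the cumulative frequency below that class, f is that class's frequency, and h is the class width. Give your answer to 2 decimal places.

N = 67; target position k = 10/100 · 67 = 6.7.
Cumulative frequencies: 18, 42, 57, 67.
Observation 6.7 falls in the class 500 – <1000.
L = 500, CF = 0, f = 18, h = 500.
P10 = 500 + ((6.7 − 0)/18)·500 = 500 + 186.111 = 686.111.

686.11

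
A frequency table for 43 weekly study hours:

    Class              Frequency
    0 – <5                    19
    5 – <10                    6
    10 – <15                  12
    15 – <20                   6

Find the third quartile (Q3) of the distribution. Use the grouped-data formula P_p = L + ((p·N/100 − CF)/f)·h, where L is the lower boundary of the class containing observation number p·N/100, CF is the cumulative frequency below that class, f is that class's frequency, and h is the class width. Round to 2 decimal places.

N = 43; target position k = 75/100 · 43 = 32.25.
Cumulative frequencies: 19, 25, 37, 43.
Observation 32.25 falls in the class 10 – <15.
L = 10, CF = 25, f = 12, h = 5.
P75 = 10 + ((32.25 − 25)/12)·5 = 10 + 3.02083 = 13.0208.

13.02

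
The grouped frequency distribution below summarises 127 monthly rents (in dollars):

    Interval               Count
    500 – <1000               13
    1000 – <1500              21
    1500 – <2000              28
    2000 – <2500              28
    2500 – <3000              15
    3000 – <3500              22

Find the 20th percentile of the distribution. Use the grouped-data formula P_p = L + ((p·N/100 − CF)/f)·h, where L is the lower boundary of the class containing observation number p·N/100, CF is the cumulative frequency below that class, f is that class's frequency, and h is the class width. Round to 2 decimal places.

1295.24

N = 127; target position k = 20/100 · 127 = 25.4.
Cumulative frequencies: 13, 34, 62, 90, 105, 127.
Observation 25.4 falls in the class 1000 – <1500.
L = 1000, CF = 13, f = 21, h = 500.
P20 = 1000 + ((25.4 − 13)/21)·500 = 1000 + 295.238 = 1295.24.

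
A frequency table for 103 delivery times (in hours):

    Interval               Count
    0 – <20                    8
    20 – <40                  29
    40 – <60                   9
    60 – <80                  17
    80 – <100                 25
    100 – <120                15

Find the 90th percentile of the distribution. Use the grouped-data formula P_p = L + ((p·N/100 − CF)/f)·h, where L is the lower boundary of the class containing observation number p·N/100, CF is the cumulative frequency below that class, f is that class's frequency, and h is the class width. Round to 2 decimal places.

N = 103; target position k = 90/100 · 103 = 92.7.
Cumulative frequencies: 8, 37, 46, 63, 88, 103.
Observation 92.7 falls in the class 100 – <120.
L = 100, CF = 88, f = 15, h = 20.
P90 = 100 + ((92.7 − 88)/15)·20 = 100 + 6.26667 = 106.267.

106.27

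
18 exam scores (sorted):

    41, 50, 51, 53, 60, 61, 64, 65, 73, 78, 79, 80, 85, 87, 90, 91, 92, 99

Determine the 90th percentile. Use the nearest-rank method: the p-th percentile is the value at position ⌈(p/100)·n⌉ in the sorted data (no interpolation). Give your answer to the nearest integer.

n = 18.
Position = ⌈90/100 · 18⌉ = ⌈16.2⌉ = 17.
The value at rank 17 is 92.

92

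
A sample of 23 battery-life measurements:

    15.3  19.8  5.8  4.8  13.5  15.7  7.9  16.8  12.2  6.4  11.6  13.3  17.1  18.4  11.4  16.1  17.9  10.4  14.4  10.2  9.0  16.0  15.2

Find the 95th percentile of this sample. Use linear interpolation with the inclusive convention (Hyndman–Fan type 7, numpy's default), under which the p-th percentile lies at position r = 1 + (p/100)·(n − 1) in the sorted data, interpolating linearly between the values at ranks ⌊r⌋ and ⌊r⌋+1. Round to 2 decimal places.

Sorted: 4.8, 5.8, 6.4, 7.9, 9.0, 10.2, 10.4, 11.4, 11.6, 12.2, 13.3, 13.5, 14.4, 15.2, 15.3, 15.7, 16.0, 16.1, 16.8, 17.1, 17.9, 18.4, 19.8.
n = 23.
r = 1 + (95/100)·(23 − 1) = 1 + 20.9 = 21.9.
Rank 21 is 17.9 and rank 22 is 18.4.
Interpolate: 17.9 + 0.9·(18.4 − 17.9) = 17.9 + 0.9·0.5 = 18.35.

18.35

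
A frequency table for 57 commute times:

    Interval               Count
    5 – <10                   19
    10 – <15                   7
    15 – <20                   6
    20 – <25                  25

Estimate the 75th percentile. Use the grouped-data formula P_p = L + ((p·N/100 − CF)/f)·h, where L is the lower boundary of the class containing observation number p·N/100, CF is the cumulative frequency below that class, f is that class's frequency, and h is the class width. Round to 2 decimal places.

22.15

N = 57; target position k = 75/100 · 57 = 42.75.
Cumulative frequencies: 19, 26, 32, 57.
Observation 42.75 falls in the class 20 – <25.
L = 20, CF = 32, f = 25, h = 5.
P75 = 20 + ((42.75 − 32)/25)·5 = 20 + 2.15 = 22.15.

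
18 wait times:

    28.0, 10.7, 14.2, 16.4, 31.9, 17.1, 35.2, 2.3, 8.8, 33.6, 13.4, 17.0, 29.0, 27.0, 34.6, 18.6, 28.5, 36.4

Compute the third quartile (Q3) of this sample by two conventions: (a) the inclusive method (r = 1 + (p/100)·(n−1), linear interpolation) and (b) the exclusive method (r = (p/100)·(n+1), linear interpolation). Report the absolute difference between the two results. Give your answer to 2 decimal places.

Sorted: 2.3, 8.8, 10.7, 13.4, 14.2, 16.4, 17.0, 17.1, 18.6, 27.0, 28.0, 28.5, 29.0, 31.9, 33.6, 34.6, 35.2, 36.4.
n = 18.
(a) r = 13.75; between ranks 13 (29.0) and 14 (31.9): 31.175.
(b) r = 14.25; between ranks 14 (31.9) and 15 (33.6): 32.325.
|31.175 − 32.325| = 1.15.

1.15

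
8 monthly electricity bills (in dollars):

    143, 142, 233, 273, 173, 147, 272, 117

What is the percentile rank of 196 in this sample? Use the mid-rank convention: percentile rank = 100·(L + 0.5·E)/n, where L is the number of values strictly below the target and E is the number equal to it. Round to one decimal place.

62.5

Sorted: 117, 142, 143, 147, 173, 233, 272, 273.
Count below 196: L = 5; count equal: E = 0; n = 8.
Percentile rank = 100·(5 + 0.5·0)/8 = 100·5/8 = 62.5.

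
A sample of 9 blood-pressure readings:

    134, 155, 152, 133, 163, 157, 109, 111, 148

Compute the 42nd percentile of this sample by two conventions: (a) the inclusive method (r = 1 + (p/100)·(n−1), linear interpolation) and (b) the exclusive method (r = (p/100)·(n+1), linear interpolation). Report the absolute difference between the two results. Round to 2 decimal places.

2.24

Sorted: 109, 111, 133, 134, 148, 152, 155, 157, 163.
n = 9.
(a) r = 4.36; between ranks 4 (134) and 5 (148): 139.04.
(b) r = 4.2; between ranks 4 (134) and 5 (148): 136.8.
|139.04 − 136.8| = 2.24.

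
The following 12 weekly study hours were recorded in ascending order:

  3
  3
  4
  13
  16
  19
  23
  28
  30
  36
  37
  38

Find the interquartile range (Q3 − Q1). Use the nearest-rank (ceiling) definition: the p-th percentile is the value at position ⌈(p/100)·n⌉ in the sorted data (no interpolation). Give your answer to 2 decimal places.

26.00

n = 12.
P25: rank ⌈25/100·12⌉ = 3 → 4.
P75: rank ⌈75/100·12⌉ = 9 → 30.
Difference: 30 − 4 = 26.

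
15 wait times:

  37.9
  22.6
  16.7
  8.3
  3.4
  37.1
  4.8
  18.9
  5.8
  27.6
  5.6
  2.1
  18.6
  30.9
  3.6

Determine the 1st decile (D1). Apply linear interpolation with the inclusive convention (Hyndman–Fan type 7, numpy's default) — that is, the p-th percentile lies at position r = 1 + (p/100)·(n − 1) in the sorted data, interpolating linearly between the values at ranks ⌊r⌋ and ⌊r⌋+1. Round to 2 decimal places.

Sorted: 2.1, 3.4, 3.6, 4.8, 5.6, 5.8, 8.3, 16.7, 18.6, 18.9, 22.6, 27.6, 30.9, 37.1, 37.9.
n = 15.
r = 1 + (10/100)·(15 − 1) = 1 + 1.4 = 2.4.
Rank 2 is 3.4 and rank 3 is 3.6.
Interpolate: 3.4 + 0.4·(3.6 − 3.4) = 3.4 + 0.4·0.2 = 3.48.

3.48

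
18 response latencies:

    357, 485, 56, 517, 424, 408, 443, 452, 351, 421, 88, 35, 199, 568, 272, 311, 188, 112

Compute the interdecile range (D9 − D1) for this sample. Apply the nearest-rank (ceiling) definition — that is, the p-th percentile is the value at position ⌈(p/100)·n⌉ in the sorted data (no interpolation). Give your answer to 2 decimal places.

461.00

Sorted: 35, 56, 88, 112, 188, 199, 272, 311, 351, 357, 408, 421, 424, 443, 452, 485, 517, 568.
n = 18.
P10: rank ⌈10/100·18⌉ = 2 → 56.
P90: rank ⌈90/100·18⌉ = 17 → 517.
Difference: 517 − 56 = 461.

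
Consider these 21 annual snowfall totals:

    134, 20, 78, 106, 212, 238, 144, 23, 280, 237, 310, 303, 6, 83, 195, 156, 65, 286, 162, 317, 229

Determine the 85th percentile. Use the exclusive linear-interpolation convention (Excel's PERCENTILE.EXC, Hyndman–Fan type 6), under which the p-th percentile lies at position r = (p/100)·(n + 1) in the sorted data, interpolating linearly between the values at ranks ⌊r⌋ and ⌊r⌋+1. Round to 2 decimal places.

Sorted: 6, 20, 23, 65, 78, 83, 106, 134, 144, 156, 162, 195, 212, 229, 237, 238, 280, 286, 303, 310, 317.
n = 21.
r = (85/100)·(21 + 1) = 18.7.
Rank 18 is 286 and rank 19 is 303.
Interpolate: 286 + 0.7·(303 − 286) = 286 + 0.7·17 = 297.9.

297.90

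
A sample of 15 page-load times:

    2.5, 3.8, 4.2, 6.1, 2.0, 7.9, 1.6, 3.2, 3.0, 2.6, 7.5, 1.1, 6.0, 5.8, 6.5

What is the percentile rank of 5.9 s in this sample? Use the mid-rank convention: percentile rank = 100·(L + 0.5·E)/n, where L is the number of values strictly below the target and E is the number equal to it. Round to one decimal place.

66.7

Sorted: 1.1, 1.6, 2.0, 2.5, 2.6, 3.0, 3.2, 3.8, 4.2, 5.8, 6.0, 6.1, 6.5, 7.5, 7.9.
Count below 5.9: L = 10; count equal: E = 0; n = 15.
Percentile rank = 100·(10 + 0.5·0)/15 = 100·10/15 = 66.67.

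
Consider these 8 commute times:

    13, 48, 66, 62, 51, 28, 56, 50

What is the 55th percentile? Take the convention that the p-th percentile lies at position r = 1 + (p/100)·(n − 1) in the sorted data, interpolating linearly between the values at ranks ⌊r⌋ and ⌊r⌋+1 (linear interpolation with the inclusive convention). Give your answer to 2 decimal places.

Sorted: 13, 28, 48, 50, 51, 56, 62, 66.
n = 8.
r = 1 + (55/100)·(8 − 1) = 1 + 3.85 = 4.85.
Rank 4 is 50 and rank 5 is 51.
Interpolate: 50 + 0.85·(51 − 50) = 50 + 0.85·1 = 50.85.

50.85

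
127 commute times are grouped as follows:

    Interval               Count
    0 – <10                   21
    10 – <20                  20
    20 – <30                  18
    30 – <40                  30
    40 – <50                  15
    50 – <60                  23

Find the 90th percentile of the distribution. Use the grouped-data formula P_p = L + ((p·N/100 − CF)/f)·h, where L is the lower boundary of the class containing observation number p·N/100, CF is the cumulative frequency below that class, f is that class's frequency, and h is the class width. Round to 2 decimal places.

54.48

N = 127; target position k = 90/100 · 127 = 114.3.
Cumulative frequencies: 21, 41, 59, 89, 104, 127.
Observation 114.3 falls in the class 50 – <60.
L = 50, CF = 104, f = 23, h = 10.
P90 = 50 + ((114.3 − 104)/23)·10 = 50 + 4.47826 = 54.4783.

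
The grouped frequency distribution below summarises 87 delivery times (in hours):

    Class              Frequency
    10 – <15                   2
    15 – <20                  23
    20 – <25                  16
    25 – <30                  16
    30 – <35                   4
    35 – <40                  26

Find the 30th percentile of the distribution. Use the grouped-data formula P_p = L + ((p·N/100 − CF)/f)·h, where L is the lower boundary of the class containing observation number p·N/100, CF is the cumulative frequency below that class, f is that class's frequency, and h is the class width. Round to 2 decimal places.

20.34

N = 87; target position k = 30/100 · 87 = 26.1.
Cumulative frequencies: 2, 25, 41, 57, 61, 87.
Observation 26.1 falls in the class 20 – <25.
L = 20, CF = 25, f = 16, h = 5.
P30 = 20 + ((26.1 − 25)/16)·5 = 20 + 0.34375 = 20.3438.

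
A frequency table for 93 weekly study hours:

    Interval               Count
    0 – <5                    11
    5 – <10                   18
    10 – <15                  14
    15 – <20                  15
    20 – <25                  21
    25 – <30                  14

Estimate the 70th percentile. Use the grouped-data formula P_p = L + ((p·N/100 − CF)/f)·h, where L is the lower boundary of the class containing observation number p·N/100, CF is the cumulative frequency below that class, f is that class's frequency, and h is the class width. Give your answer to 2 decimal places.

21.69

N = 93; target position k = 70/100 · 93 = 65.1.
Cumulative frequencies: 11, 29, 43, 58, 79, 93.
Observation 65.1 falls in the class 20 – <25.
L = 20, CF = 58, f = 21, h = 5.
P70 = 20 + ((65.1 − 58)/21)·5 = 20 + 1.69048 = 21.6905.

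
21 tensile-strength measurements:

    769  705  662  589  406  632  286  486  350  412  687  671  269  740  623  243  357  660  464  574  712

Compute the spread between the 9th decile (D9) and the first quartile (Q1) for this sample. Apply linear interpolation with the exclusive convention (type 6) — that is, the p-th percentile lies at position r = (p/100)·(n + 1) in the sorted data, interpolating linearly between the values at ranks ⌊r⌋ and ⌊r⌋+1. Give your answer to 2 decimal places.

Sorted: 243, 269, 286, 350, 357, 406, 412, 464, 486, 574, 589, 623, 632, 660, 662, 671, 687, 705, 712, 740, 769.
n = 21.
P25: r = 5.5; ranks 5–6 are 357, 406; interpolating gives 381.5.
P90: r = 19.8; ranks 19–20 are 712, 740; interpolating gives 734.4.
Difference: 734.4 − 381.5 = 352.9.

352.90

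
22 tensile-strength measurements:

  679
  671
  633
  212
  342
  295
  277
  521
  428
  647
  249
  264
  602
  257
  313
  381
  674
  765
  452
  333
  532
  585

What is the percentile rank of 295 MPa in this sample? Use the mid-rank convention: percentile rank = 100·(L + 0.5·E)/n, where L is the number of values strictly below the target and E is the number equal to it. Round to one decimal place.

25.0

Sorted: 212, 249, 257, 264, 277, 295, 313, 333, 342, 381, 428, 452, 521, 532, 585, 602, 633, 647, 671, 674, 679, 765.
Count below 295: L = 5; count equal: E = 1; n = 22.
Percentile rank = 100·(5 + 0.5·1)/22 = 100·5.5/22 = 25.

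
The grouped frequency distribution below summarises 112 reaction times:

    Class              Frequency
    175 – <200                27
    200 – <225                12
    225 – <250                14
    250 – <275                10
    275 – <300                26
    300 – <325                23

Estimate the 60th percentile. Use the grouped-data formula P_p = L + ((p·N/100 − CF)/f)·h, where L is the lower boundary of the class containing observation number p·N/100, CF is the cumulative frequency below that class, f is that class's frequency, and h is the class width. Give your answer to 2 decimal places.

279.04

N = 112; target position k = 60/100 · 112 = 67.2.
Cumulative frequencies: 27, 39, 53, 63, 89, 112.
Observation 67.2 falls in the class 275 – <300.
L = 275, CF = 63, f = 26, h = 25.
P60 = 275 + ((67.2 − 63)/26)·25 = 275 + 4.03846 = 279.038.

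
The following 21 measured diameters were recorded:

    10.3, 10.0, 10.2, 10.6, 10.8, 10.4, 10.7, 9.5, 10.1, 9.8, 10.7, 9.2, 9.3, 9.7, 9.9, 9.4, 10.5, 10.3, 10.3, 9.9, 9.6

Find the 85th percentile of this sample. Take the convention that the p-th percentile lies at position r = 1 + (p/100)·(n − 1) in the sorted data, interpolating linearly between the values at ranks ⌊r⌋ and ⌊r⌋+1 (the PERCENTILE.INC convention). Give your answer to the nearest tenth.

Sorted: 9.2, 9.3, 9.4, 9.5, 9.6, 9.7, 9.8, 9.9, 9.9, 10.0, 10.1, 10.2, 10.3, 10.3, 10.3, 10.4, 10.5, 10.6, 10.7, 10.7, 10.8.
n = 21.
r = 1 + (85/100)·(21 − 1) = 1 + 17 = 18.
r is an integer, so P85 is the value at rank 18: 10.6.

10.6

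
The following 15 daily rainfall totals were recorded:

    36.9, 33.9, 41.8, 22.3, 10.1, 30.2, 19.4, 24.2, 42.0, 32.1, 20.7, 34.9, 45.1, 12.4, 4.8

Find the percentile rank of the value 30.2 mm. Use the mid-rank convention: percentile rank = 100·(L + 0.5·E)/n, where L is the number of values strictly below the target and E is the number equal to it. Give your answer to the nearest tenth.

Sorted: 4.8, 10.1, 12.4, 19.4, 20.7, 22.3, 24.2, 30.2, 32.1, 33.9, 34.9, 36.9, 41.8, 42.0, 45.1.
Count below 30.2: L = 7; count equal: E = 1; n = 15.
Percentile rank = 100·(7 + 0.5·1)/15 = 100·7.5/15 = 50.

50.0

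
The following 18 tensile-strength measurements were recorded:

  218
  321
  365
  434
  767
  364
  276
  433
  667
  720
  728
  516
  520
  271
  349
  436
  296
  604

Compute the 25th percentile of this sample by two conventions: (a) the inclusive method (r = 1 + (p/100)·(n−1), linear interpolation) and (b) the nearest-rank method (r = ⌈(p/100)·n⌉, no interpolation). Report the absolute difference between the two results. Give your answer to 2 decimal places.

Sorted: 218, 271, 276, 296, 321, 349, 364, 365, 433, 434, 436, 516, 520, 604, 667, 720, 728, 767.
n = 18.
(a) r = 5.25; between ranks 5 (321) and 6 (349): 328.
(b) the nearest-rank method: rank 5 → 321.
|328 − 321| = 7.

7.00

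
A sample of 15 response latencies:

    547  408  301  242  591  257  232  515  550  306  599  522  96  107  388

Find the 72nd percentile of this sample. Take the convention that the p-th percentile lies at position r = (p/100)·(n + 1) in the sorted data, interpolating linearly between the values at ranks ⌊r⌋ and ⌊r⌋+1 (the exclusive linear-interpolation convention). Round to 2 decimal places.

535.00

Sorted: 96, 107, 232, 242, 257, 301, 306, 388, 408, 515, 522, 547, 550, 591, 599.
n = 15.
r = (72/100)·(15 + 1) = 11.52.
Rank 11 is 522 and rank 12 is 547.
Interpolate: 522 + 0.52·(547 − 522) = 522 + 0.52·25 = 535.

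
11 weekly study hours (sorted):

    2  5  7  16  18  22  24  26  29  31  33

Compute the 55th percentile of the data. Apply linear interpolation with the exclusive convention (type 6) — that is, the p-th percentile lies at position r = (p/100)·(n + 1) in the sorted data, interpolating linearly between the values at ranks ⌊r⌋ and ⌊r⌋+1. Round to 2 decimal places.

n = 11.
r = (55/100)·(11 + 1) = 6.6.
Rank 6 is 22 and rank 7 is 24.
Interpolate: 22 + 0.6·(24 − 22) = 22 + 0.6·2 = 23.2.

23.20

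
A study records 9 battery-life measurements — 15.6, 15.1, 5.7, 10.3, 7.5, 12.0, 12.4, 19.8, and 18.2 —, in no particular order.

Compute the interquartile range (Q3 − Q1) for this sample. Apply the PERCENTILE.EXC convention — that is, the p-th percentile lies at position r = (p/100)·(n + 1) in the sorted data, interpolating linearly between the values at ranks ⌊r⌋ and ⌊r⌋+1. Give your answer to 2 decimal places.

8.00

Sorted: 5.7, 7.5, 10.3, 12.0, 12.4, 15.1, 15.6, 18.2, 19.8.
n = 9.
P25: r = 2.5; ranks 2–3 are 7.5, 10.3; interpolating gives 8.9.
P75: r = 7.5; ranks 7–8 are 15.6, 18.2; interpolating gives 16.9.
Difference: 16.9 − 8.9 = 8.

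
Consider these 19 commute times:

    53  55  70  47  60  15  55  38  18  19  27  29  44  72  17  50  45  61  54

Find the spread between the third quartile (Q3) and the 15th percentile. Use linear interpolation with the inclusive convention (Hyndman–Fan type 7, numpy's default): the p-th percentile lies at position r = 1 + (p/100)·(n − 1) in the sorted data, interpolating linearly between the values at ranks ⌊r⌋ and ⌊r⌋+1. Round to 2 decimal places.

36.30

Sorted: 15, 17, 18, 19, 27, 29, 38, 44, 45, 47, 50, 53, 54, 55, 55, 60, 61, 70, 72.
n = 19.
P15: r = 3.7; ranks 3–4 are 18, 19; interpolating gives 18.7.
P75: r = 14.5; ranks 14–15 are 55, 55; interpolating gives 55.
Difference: 55 − 18.7 = 36.3.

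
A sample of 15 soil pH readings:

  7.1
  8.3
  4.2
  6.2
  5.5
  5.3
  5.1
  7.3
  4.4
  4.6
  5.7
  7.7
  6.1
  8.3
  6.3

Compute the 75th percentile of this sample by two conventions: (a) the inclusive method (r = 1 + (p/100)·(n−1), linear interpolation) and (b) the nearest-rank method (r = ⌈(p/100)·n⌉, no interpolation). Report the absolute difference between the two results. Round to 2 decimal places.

0.10

Sorted: 4.2, 4.4, 4.6, 5.1, 5.3, 5.5, 5.7, 6.1, 6.2, 6.3, 7.1, 7.3, 7.7, 8.3, 8.3.
n = 15.
(a) r = 11.5; between ranks 11 (7.1) and 12 (7.3): 7.2.
(b) the nearest-rank method: rank 12 → 7.3.
|7.2 − 7.3| = 0.1.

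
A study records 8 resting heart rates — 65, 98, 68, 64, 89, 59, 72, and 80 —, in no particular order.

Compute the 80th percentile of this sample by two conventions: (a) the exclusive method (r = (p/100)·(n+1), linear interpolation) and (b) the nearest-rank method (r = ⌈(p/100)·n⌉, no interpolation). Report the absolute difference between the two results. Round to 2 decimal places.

Sorted: 59, 64, 65, 68, 72, 80, 89, 98.
n = 8.
(a) r = 7.2; between ranks 7 (89) and 8 (98): 90.8.
(b) the nearest-rank method: rank 7 → 89.
|90.8 − 89| = 1.8.

1.80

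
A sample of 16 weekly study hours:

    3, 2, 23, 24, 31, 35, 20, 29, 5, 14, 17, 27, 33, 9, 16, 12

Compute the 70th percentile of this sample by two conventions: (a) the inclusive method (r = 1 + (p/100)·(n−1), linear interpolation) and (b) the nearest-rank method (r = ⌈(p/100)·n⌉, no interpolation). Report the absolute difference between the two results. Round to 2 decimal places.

1.50

Sorted: 2, 3, 5, 9, 12, 14, 16, 17, 20, 23, 24, 27, 29, 31, 33, 35.
n = 16.
(a) r = 11.5; between ranks 11 (24) and 12 (27): 25.5.
(b) the nearest-rank method: rank 12 → 27.
|25.5 − 27| = 1.5.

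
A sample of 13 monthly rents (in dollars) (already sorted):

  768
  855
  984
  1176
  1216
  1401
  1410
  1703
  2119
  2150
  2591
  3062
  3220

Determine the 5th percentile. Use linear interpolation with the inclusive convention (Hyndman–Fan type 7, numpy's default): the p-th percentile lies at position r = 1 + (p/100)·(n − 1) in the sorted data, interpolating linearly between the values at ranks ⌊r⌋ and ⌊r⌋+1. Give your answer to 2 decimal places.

820.20

n = 13.
r = 1 + (5/100)·(13 − 1) = 1 + 0.6 = 1.6.
Rank 1 is 768 and rank 2 is 855.
Interpolate: 768 + 0.6·(855 − 768) = 768 + 0.6·87 = 820.2.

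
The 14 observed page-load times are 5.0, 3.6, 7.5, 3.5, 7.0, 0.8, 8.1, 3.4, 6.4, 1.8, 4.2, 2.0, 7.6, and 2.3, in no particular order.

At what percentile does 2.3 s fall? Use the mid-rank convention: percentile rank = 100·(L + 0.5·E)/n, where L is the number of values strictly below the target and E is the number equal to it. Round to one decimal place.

Sorted: 0.8, 1.8, 2.0, 2.3, 3.4, 3.5, 3.6, 4.2, 5.0, 6.4, 7.0, 7.5, 7.6, 8.1.
Count below 2.3: L = 3; count equal: E = 1; n = 14.
Percentile rank = 100·(3 + 0.5·1)/14 = 100·3.5/14 = 25.

25.0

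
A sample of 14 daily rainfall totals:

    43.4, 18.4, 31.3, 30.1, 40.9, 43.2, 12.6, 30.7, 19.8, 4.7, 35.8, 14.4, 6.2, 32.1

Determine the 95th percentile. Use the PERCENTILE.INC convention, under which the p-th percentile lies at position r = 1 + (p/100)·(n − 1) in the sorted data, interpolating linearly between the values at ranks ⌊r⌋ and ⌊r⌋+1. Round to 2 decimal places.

Sorted: 4.7, 6.2, 12.6, 14.4, 18.4, 19.8, 30.1, 30.7, 31.3, 32.1, 35.8, 40.9, 43.2, 43.4.
n = 14.
r = 1 + (95/100)·(14 − 1) = 1 + 12.35 = 13.35.
Rank 13 is 43.2 and rank 14 is 43.4.
Interpolate: 43.2 + 0.35·(43.4 − 43.2) = 43.2 + 0.35·0.2 = 43.27.

43.27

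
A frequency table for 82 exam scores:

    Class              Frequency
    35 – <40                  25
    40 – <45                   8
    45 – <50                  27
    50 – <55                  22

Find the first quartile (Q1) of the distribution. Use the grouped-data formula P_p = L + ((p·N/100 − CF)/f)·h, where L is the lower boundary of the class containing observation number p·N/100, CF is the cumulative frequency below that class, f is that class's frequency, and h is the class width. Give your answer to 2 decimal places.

N = 82; target position k = 25/100 · 82 = 20.5.
Cumulative frequencies: 25, 33, 60, 82.
Observation 20.5 falls in the class 35 – <40.
L = 35, CF = 0, f = 25, h = 5.
P25 = 35 + ((20.5 − 0)/25)·5 = 35 + 4.1 = 39.1.

39.10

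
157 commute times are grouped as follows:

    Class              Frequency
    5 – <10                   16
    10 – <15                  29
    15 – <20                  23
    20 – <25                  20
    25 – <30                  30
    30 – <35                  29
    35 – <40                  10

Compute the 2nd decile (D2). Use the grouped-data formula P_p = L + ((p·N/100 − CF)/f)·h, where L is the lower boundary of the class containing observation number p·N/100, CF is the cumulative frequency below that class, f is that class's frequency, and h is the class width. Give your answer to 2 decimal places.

N = 157; target position k = 20/100 · 157 = 31.4.
Cumulative frequencies: 16, 45, 68, 88, 118, 147, 157.
Observation 31.4 falls in the class 10 – <15.
L = 10, CF = 16, f = 29, h = 5.
P20 = 10 + ((31.4 − 16)/29)·5 = 10 + 2.65517 = 12.6552.

12.66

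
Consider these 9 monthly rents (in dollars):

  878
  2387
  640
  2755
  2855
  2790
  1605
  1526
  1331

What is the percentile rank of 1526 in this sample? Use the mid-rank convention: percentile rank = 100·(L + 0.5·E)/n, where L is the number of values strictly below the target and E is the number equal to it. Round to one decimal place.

Sorted: 640, 878, 1331, 1526, 1605, 2387, 2755, 2790, 2855.
Count below 1526: L = 3; count equal: E = 1; n = 9.
Percentile rank = 100·(3 + 0.5·1)/9 = 100·3.5/9 = 38.89.

38.9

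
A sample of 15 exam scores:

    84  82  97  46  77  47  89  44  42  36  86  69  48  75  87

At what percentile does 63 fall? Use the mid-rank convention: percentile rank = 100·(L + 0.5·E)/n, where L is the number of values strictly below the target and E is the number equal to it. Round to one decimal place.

40.0

Sorted: 36, 42, 44, 46, 47, 48, 69, 75, 77, 82, 84, 86, 87, 89, 97.
Count below 63: L = 6; count equal: E = 0; n = 15.
Percentile rank = 100·(6 + 0.5·0)/15 = 100·6/15 = 40.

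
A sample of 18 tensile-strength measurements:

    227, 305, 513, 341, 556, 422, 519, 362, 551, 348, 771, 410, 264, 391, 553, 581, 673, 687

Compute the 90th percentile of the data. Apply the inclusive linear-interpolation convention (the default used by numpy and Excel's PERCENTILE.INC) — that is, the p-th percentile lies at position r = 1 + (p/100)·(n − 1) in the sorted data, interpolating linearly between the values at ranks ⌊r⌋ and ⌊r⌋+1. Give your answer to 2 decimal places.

Sorted: 227, 264, 305, 341, 348, 362, 391, 410, 422, 513, 519, 551, 553, 556, 581, 673, 687, 771.
n = 18.
r = 1 + (90/100)·(18 − 1) = 1 + 15.3 = 16.3.
Rank 16 is 673 and rank 17 is 687.
Interpolate: 673 + 0.3·(687 − 673) = 673 + 0.3·14 = 677.2.

677.20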